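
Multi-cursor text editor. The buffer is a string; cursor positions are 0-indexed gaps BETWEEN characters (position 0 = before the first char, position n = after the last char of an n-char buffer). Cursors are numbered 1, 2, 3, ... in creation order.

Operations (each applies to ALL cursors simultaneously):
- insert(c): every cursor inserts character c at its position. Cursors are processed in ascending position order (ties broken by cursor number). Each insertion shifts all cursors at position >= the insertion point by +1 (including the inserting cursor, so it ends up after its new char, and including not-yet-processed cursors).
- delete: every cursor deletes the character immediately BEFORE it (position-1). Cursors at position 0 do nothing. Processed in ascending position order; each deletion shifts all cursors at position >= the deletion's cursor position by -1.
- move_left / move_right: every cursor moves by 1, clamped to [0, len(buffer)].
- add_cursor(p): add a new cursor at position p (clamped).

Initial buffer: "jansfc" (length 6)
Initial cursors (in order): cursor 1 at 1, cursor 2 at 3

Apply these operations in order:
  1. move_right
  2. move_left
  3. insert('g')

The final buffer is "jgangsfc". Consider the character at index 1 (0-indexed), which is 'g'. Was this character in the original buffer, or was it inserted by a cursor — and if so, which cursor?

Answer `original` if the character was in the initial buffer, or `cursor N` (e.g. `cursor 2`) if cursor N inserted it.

Answer: cursor 1

Derivation:
After op 1 (move_right): buffer="jansfc" (len 6), cursors c1@2 c2@4, authorship ......
After op 2 (move_left): buffer="jansfc" (len 6), cursors c1@1 c2@3, authorship ......
After op 3 (insert('g')): buffer="jgangsfc" (len 8), cursors c1@2 c2@5, authorship .1..2...
Authorship (.=original, N=cursor N): . 1 . . 2 . . .
Index 1: author = 1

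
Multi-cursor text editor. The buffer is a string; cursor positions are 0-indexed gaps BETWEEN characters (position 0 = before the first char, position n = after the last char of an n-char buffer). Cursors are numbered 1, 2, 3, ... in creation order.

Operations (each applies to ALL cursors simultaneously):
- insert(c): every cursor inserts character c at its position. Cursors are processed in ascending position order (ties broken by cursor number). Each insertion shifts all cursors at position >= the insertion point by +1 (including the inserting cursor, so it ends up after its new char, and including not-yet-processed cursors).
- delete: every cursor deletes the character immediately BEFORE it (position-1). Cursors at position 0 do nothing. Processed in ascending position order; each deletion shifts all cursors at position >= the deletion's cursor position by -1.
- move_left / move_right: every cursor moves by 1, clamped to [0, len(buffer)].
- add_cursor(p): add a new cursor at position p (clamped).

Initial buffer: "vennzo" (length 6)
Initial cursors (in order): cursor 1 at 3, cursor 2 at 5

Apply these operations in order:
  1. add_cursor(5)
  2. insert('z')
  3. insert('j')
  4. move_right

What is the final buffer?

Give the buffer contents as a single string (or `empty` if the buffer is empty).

Answer: venzjnzzzjjo

Derivation:
After op 1 (add_cursor(5)): buffer="vennzo" (len 6), cursors c1@3 c2@5 c3@5, authorship ......
After op 2 (insert('z')): buffer="venznzzzo" (len 9), cursors c1@4 c2@8 c3@8, authorship ...1..23.
After op 3 (insert('j')): buffer="venzjnzzzjjo" (len 12), cursors c1@5 c2@11 c3@11, authorship ...11..2323.
After op 4 (move_right): buffer="venzjnzzzjjo" (len 12), cursors c1@6 c2@12 c3@12, authorship ...11..2323.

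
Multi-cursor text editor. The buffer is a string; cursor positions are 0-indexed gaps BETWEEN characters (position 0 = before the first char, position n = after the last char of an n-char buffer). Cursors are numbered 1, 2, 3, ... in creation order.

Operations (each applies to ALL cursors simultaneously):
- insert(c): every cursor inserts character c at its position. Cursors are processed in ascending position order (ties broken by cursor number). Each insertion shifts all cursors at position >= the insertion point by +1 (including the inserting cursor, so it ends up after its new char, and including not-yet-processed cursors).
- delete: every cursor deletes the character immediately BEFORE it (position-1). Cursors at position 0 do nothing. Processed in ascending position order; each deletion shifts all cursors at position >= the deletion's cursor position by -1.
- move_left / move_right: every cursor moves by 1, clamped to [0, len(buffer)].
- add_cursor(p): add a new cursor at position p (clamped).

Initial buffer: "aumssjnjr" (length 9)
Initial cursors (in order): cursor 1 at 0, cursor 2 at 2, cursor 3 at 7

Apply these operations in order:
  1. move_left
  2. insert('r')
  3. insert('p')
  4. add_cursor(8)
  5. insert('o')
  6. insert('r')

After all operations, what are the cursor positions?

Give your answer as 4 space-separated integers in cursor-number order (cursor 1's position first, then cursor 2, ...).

After op 1 (move_left): buffer="aumssjnjr" (len 9), cursors c1@0 c2@1 c3@6, authorship .........
After op 2 (insert('r')): buffer="rarumssjrnjr" (len 12), cursors c1@1 c2@3 c3@9, authorship 1.2.....3...
After op 3 (insert('p')): buffer="rparpumssjrpnjr" (len 15), cursors c1@2 c2@5 c3@12, authorship 11.22.....33...
After op 4 (add_cursor(8)): buffer="rparpumssjrpnjr" (len 15), cursors c1@2 c2@5 c4@8 c3@12, authorship 11.22.....33...
After op 5 (insert('o')): buffer="rpoarpoumsosjrponjr" (len 19), cursors c1@3 c2@7 c4@11 c3@16, authorship 111.222...4..333...
After op 6 (insert('r')): buffer="rporarporumsorsjrpornjr" (len 23), cursors c1@4 c2@9 c4@14 c3@20, authorship 1111.2222...44..3333...

Answer: 4 9 20 14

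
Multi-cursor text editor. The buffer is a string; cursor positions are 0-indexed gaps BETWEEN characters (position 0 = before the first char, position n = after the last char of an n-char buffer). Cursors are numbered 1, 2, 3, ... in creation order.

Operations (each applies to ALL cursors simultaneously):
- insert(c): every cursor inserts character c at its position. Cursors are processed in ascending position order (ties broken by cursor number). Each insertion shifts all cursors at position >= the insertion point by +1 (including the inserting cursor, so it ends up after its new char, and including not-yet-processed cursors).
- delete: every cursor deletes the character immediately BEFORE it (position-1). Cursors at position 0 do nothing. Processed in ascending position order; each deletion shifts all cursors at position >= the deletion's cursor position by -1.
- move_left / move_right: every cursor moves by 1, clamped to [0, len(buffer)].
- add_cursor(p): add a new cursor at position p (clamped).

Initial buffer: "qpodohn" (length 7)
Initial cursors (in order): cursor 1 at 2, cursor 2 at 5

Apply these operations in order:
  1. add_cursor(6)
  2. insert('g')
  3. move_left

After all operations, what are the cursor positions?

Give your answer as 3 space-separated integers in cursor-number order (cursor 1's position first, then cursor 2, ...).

After op 1 (add_cursor(6)): buffer="qpodohn" (len 7), cursors c1@2 c2@5 c3@6, authorship .......
After op 2 (insert('g')): buffer="qpgodoghgn" (len 10), cursors c1@3 c2@7 c3@9, authorship ..1...2.3.
After op 3 (move_left): buffer="qpgodoghgn" (len 10), cursors c1@2 c2@6 c3@8, authorship ..1...2.3.

Answer: 2 6 8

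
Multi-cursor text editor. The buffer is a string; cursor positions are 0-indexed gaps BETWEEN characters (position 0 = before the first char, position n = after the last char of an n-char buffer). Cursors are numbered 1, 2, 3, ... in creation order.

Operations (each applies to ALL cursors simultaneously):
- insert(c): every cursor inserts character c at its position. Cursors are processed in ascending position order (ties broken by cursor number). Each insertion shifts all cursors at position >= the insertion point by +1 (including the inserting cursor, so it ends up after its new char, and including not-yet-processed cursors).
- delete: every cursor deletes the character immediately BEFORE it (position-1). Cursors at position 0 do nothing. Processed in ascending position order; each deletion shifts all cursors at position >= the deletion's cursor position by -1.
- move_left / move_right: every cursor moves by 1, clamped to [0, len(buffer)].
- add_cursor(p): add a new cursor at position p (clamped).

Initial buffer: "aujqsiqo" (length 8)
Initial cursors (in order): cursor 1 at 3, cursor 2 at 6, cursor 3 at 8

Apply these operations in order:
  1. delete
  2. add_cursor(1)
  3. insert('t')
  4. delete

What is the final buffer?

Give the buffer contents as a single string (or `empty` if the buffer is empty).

After op 1 (delete): buffer="auqsq" (len 5), cursors c1@2 c2@4 c3@5, authorship .....
After op 2 (add_cursor(1)): buffer="auqsq" (len 5), cursors c4@1 c1@2 c2@4 c3@5, authorship .....
After op 3 (insert('t')): buffer="atutqstqt" (len 9), cursors c4@2 c1@4 c2@7 c3@9, authorship .4.1..2.3
After op 4 (delete): buffer="auqsq" (len 5), cursors c4@1 c1@2 c2@4 c3@5, authorship .....

Answer: auqsq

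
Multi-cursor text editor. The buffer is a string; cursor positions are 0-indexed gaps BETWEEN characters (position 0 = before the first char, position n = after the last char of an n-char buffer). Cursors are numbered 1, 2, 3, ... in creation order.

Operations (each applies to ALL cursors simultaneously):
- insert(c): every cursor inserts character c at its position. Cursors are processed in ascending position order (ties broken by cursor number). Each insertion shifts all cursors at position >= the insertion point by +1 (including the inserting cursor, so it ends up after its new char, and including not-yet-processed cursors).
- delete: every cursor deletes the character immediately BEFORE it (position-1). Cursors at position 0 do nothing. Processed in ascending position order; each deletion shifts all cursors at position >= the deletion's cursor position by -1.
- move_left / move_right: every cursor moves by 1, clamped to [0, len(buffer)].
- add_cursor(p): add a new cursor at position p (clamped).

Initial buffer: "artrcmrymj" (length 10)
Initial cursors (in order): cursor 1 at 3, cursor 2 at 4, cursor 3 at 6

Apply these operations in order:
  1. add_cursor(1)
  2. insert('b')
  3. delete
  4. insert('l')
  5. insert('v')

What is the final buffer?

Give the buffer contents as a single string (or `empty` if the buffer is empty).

Answer: alvrtlvrlvcmlvrymj

Derivation:
After op 1 (add_cursor(1)): buffer="artrcmrymj" (len 10), cursors c4@1 c1@3 c2@4 c3@6, authorship ..........
After op 2 (insert('b')): buffer="abrtbrbcmbrymj" (len 14), cursors c4@2 c1@5 c2@7 c3@10, authorship .4..1.2..3....
After op 3 (delete): buffer="artrcmrymj" (len 10), cursors c4@1 c1@3 c2@4 c3@6, authorship ..........
After op 4 (insert('l')): buffer="alrtlrlcmlrymj" (len 14), cursors c4@2 c1@5 c2@7 c3@10, authorship .4..1.2..3....
After op 5 (insert('v')): buffer="alvrtlvrlvcmlvrymj" (len 18), cursors c4@3 c1@7 c2@10 c3@14, authorship .44..11.22..33....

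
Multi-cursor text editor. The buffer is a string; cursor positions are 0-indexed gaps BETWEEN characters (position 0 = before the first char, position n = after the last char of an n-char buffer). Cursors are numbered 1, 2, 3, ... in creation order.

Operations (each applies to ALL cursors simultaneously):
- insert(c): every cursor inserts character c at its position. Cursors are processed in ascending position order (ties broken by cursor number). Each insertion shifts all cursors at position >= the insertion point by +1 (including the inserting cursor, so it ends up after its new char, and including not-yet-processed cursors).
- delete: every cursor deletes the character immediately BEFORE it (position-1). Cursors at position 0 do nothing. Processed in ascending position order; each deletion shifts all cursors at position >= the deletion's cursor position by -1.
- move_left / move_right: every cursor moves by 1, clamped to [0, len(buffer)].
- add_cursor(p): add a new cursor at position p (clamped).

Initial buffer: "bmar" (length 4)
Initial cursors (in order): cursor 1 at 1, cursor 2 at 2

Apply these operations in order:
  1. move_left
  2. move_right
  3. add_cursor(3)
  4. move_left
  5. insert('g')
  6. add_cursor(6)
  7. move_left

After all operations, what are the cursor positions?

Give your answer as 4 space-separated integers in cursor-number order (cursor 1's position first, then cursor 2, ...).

Answer: 0 2 4 5

Derivation:
After op 1 (move_left): buffer="bmar" (len 4), cursors c1@0 c2@1, authorship ....
After op 2 (move_right): buffer="bmar" (len 4), cursors c1@1 c2@2, authorship ....
After op 3 (add_cursor(3)): buffer="bmar" (len 4), cursors c1@1 c2@2 c3@3, authorship ....
After op 4 (move_left): buffer="bmar" (len 4), cursors c1@0 c2@1 c3@2, authorship ....
After op 5 (insert('g')): buffer="gbgmgar" (len 7), cursors c1@1 c2@3 c3@5, authorship 1.2.3..
After op 6 (add_cursor(6)): buffer="gbgmgar" (len 7), cursors c1@1 c2@3 c3@5 c4@6, authorship 1.2.3..
After op 7 (move_left): buffer="gbgmgar" (len 7), cursors c1@0 c2@2 c3@4 c4@5, authorship 1.2.3..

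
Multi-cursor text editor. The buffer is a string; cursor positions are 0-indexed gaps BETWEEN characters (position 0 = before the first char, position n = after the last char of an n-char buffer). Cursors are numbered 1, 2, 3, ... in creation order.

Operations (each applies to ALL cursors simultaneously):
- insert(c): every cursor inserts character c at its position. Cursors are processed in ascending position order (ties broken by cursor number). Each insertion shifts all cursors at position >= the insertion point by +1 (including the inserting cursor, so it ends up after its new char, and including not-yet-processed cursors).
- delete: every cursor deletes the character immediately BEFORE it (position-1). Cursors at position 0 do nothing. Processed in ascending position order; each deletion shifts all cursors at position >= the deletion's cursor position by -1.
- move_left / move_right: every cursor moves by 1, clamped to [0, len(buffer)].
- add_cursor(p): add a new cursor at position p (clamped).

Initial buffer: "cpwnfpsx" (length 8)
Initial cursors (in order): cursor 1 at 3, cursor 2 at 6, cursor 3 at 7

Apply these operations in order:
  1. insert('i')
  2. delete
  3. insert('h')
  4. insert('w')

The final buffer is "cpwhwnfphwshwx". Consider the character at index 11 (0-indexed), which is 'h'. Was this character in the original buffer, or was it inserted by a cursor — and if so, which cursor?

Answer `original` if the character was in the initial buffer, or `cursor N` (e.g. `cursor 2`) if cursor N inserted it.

Answer: cursor 3

Derivation:
After op 1 (insert('i')): buffer="cpwinfpisix" (len 11), cursors c1@4 c2@8 c3@10, authorship ...1...2.3.
After op 2 (delete): buffer="cpwnfpsx" (len 8), cursors c1@3 c2@6 c3@7, authorship ........
After op 3 (insert('h')): buffer="cpwhnfphshx" (len 11), cursors c1@4 c2@8 c3@10, authorship ...1...2.3.
After op 4 (insert('w')): buffer="cpwhwnfphwshwx" (len 14), cursors c1@5 c2@10 c3@13, authorship ...11...22.33.
Authorship (.=original, N=cursor N): . . . 1 1 . . . 2 2 . 3 3 .
Index 11: author = 3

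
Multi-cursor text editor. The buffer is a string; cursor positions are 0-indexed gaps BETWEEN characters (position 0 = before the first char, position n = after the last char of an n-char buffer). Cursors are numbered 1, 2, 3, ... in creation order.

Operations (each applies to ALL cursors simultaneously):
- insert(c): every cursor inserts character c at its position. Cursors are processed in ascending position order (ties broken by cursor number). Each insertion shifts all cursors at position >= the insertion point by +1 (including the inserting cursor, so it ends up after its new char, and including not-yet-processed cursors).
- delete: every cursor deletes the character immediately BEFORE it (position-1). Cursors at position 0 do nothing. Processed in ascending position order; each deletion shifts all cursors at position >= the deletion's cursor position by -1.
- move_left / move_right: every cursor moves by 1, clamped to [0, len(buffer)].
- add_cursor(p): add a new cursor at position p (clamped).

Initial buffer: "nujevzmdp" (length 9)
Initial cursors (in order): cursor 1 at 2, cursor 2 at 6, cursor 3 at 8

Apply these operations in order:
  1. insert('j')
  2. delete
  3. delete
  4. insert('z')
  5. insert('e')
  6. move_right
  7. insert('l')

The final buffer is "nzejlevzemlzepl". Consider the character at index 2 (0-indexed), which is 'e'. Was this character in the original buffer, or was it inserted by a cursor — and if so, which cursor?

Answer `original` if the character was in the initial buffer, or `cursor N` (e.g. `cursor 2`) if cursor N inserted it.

Answer: cursor 1

Derivation:
After op 1 (insert('j')): buffer="nujjevzjmdjp" (len 12), cursors c1@3 c2@8 c3@11, authorship ..1....2..3.
After op 2 (delete): buffer="nujevzmdp" (len 9), cursors c1@2 c2@6 c3@8, authorship .........
After op 3 (delete): buffer="njevmp" (len 6), cursors c1@1 c2@4 c3@5, authorship ......
After op 4 (insert('z')): buffer="nzjevzmzp" (len 9), cursors c1@2 c2@6 c3@8, authorship .1...2.3.
After op 5 (insert('e')): buffer="nzejevzemzep" (len 12), cursors c1@3 c2@8 c3@11, authorship .11...22.33.
After op 6 (move_right): buffer="nzejevzemzep" (len 12), cursors c1@4 c2@9 c3@12, authorship .11...22.33.
After op 7 (insert('l')): buffer="nzejlevzemlzepl" (len 15), cursors c1@5 c2@11 c3@15, authorship .11.1..22.233.3
Authorship (.=original, N=cursor N): . 1 1 . 1 . . 2 2 . 2 3 3 . 3
Index 2: author = 1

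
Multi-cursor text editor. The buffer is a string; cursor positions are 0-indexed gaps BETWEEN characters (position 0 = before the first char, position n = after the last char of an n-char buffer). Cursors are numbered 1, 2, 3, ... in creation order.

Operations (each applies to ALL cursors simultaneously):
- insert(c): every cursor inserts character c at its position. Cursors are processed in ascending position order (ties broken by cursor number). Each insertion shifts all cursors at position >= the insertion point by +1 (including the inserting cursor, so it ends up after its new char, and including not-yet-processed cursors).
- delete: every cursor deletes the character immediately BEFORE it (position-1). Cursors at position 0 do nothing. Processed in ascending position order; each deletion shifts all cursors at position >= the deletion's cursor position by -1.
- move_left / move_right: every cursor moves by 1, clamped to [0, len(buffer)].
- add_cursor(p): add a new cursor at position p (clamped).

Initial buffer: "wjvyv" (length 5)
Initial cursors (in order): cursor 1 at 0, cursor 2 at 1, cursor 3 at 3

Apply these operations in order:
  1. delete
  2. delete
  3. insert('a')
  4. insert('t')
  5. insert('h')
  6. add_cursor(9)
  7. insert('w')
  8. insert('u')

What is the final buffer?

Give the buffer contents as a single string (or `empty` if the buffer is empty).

Answer: aaattthhhwwwwuuuuyv

Derivation:
After op 1 (delete): buffer="jyv" (len 3), cursors c1@0 c2@0 c3@1, authorship ...
After op 2 (delete): buffer="yv" (len 2), cursors c1@0 c2@0 c3@0, authorship ..
After op 3 (insert('a')): buffer="aaayv" (len 5), cursors c1@3 c2@3 c3@3, authorship 123..
After op 4 (insert('t')): buffer="aaatttyv" (len 8), cursors c1@6 c2@6 c3@6, authorship 123123..
After op 5 (insert('h')): buffer="aaattthhhyv" (len 11), cursors c1@9 c2@9 c3@9, authorship 123123123..
After op 6 (add_cursor(9)): buffer="aaattthhhyv" (len 11), cursors c1@9 c2@9 c3@9 c4@9, authorship 123123123..
After op 7 (insert('w')): buffer="aaattthhhwwwwyv" (len 15), cursors c1@13 c2@13 c3@13 c4@13, authorship 1231231231234..
After op 8 (insert('u')): buffer="aaattthhhwwwwuuuuyv" (len 19), cursors c1@17 c2@17 c3@17 c4@17, authorship 12312312312341234..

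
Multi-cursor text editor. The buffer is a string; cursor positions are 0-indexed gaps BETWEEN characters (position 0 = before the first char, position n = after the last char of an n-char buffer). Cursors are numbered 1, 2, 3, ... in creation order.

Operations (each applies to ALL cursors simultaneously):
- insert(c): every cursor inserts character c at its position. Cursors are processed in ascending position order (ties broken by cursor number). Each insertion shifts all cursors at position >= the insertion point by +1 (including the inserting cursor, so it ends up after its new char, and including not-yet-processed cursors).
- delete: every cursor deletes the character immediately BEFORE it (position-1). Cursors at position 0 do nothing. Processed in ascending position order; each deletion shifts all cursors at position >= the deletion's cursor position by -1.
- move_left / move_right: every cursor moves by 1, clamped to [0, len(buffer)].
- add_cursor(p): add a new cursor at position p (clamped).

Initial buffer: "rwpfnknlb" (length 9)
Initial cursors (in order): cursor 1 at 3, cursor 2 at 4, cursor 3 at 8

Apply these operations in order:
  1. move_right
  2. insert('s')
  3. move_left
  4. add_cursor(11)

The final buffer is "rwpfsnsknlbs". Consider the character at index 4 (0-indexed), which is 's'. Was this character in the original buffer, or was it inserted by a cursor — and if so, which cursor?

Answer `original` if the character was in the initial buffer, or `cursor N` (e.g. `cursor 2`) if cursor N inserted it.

Answer: cursor 1

Derivation:
After op 1 (move_right): buffer="rwpfnknlb" (len 9), cursors c1@4 c2@5 c3@9, authorship .........
After op 2 (insert('s')): buffer="rwpfsnsknlbs" (len 12), cursors c1@5 c2@7 c3@12, authorship ....1.2....3
After op 3 (move_left): buffer="rwpfsnsknlbs" (len 12), cursors c1@4 c2@6 c3@11, authorship ....1.2....3
After op 4 (add_cursor(11)): buffer="rwpfsnsknlbs" (len 12), cursors c1@4 c2@6 c3@11 c4@11, authorship ....1.2....3
Authorship (.=original, N=cursor N): . . . . 1 . 2 . . . . 3
Index 4: author = 1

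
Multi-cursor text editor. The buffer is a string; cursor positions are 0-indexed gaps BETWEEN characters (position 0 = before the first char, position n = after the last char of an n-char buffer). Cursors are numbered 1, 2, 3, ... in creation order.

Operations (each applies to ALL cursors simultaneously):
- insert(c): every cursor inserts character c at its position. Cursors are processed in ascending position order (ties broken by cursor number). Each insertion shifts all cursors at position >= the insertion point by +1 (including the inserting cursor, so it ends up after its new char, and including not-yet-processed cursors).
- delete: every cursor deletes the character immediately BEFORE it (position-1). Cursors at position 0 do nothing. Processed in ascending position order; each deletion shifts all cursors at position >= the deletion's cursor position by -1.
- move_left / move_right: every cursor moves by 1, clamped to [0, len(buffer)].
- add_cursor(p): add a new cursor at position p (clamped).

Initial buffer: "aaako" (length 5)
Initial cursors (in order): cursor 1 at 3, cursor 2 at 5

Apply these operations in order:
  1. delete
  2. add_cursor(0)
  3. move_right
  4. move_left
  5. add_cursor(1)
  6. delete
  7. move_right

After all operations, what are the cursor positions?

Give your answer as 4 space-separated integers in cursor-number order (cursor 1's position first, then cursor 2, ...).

After op 1 (delete): buffer="aak" (len 3), cursors c1@2 c2@3, authorship ...
After op 2 (add_cursor(0)): buffer="aak" (len 3), cursors c3@0 c1@2 c2@3, authorship ...
After op 3 (move_right): buffer="aak" (len 3), cursors c3@1 c1@3 c2@3, authorship ...
After op 4 (move_left): buffer="aak" (len 3), cursors c3@0 c1@2 c2@2, authorship ...
After op 5 (add_cursor(1)): buffer="aak" (len 3), cursors c3@0 c4@1 c1@2 c2@2, authorship ...
After op 6 (delete): buffer="k" (len 1), cursors c1@0 c2@0 c3@0 c4@0, authorship .
After op 7 (move_right): buffer="k" (len 1), cursors c1@1 c2@1 c3@1 c4@1, authorship .

Answer: 1 1 1 1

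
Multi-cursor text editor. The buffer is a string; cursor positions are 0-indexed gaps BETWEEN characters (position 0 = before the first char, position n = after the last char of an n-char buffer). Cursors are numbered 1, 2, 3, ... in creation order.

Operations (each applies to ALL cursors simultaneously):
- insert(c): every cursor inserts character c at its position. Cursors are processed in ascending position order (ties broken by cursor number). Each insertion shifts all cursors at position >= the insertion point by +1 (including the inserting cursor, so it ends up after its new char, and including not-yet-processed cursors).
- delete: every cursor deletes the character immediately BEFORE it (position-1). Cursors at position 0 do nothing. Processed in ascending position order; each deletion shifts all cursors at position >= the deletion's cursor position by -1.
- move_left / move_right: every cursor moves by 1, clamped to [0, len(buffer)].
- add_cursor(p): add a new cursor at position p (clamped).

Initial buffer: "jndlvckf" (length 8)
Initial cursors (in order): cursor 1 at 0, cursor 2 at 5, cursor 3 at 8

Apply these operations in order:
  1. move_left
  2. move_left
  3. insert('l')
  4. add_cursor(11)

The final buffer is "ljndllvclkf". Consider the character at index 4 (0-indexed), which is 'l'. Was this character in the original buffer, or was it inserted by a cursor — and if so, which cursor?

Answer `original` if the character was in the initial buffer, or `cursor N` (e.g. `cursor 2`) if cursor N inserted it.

After op 1 (move_left): buffer="jndlvckf" (len 8), cursors c1@0 c2@4 c3@7, authorship ........
After op 2 (move_left): buffer="jndlvckf" (len 8), cursors c1@0 c2@3 c3@6, authorship ........
After op 3 (insert('l')): buffer="ljndllvclkf" (len 11), cursors c1@1 c2@5 c3@9, authorship 1...2...3..
After op 4 (add_cursor(11)): buffer="ljndllvclkf" (len 11), cursors c1@1 c2@5 c3@9 c4@11, authorship 1...2...3..
Authorship (.=original, N=cursor N): 1 . . . 2 . . . 3 . .
Index 4: author = 2

Answer: cursor 2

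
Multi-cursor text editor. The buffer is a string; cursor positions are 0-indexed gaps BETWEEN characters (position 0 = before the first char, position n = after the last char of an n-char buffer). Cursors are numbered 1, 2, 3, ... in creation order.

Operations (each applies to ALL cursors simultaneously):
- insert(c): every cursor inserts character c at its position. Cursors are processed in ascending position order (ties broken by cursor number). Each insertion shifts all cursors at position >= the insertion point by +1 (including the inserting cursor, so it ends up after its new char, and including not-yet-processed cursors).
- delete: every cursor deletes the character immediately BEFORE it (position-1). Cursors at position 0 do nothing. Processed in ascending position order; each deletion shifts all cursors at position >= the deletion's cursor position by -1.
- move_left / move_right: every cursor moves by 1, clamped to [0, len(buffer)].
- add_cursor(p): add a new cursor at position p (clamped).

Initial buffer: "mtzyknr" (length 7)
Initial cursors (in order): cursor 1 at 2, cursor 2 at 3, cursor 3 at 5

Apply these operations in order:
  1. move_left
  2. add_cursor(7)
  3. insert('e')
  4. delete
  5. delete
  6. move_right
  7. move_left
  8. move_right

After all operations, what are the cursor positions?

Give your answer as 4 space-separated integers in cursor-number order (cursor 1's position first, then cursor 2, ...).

Answer: 1 1 2 3

Derivation:
After op 1 (move_left): buffer="mtzyknr" (len 7), cursors c1@1 c2@2 c3@4, authorship .......
After op 2 (add_cursor(7)): buffer="mtzyknr" (len 7), cursors c1@1 c2@2 c3@4 c4@7, authorship .......
After op 3 (insert('e')): buffer="metezyeknre" (len 11), cursors c1@2 c2@4 c3@7 c4@11, authorship .1.2..3...4
After op 4 (delete): buffer="mtzyknr" (len 7), cursors c1@1 c2@2 c3@4 c4@7, authorship .......
After op 5 (delete): buffer="zkn" (len 3), cursors c1@0 c2@0 c3@1 c4@3, authorship ...
After op 6 (move_right): buffer="zkn" (len 3), cursors c1@1 c2@1 c3@2 c4@3, authorship ...
After op 7 (move_left): buffer="zkn" (len 3), cursors c1@0 c2@0 c3@1 c4@2, authorship ...
After op 8 (move_right): buffer="zkn" (len 3), cursors c1@1 c2@1 c3@2 c4@3, authorship ...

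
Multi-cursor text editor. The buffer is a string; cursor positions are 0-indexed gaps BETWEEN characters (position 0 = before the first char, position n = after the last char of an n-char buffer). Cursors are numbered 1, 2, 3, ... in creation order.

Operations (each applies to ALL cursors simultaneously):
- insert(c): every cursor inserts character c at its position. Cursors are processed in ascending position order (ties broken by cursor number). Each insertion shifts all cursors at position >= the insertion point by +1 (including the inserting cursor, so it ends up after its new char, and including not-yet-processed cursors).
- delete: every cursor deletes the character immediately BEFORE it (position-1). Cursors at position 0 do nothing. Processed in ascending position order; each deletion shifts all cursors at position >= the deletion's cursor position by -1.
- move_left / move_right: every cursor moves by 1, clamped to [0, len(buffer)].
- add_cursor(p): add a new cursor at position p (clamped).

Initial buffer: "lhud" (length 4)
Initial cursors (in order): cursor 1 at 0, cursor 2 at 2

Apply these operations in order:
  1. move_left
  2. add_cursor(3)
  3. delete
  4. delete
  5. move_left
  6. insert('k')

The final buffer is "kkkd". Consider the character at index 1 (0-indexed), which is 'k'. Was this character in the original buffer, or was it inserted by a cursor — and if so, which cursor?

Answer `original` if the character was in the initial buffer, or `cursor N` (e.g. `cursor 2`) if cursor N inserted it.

Answer: cursor 2

Derivation:
After op 1 (move_left): buffer="lhud" (len 4), cursors c1@0 c2@1, authorship ....
After op 2 (add_cursor(3)): buffer="lhud" (len 4), cursors c1@0 c2@1 c3@3, authorship ....
After op 3 (delete): buffer="hd" (len 2), cursors c1@0 c2@0 c3@1, authorship ..
After op 4 (delete): buffer="d" (len 1), cursors c1@0 c2@0 c3@0, authorship .
After op 5 (move_left): buffer="d" (len 1), cursors c1@0 c2@0 c3@0, authorship .
After op 6 (insert('k')): buffer="kkkd" (len 4), cursors c1@3 c2@3 c3@3, authorship 123.
Authorship (.=original, N=cursor N): 1 2 3 .
Index 1: author = 2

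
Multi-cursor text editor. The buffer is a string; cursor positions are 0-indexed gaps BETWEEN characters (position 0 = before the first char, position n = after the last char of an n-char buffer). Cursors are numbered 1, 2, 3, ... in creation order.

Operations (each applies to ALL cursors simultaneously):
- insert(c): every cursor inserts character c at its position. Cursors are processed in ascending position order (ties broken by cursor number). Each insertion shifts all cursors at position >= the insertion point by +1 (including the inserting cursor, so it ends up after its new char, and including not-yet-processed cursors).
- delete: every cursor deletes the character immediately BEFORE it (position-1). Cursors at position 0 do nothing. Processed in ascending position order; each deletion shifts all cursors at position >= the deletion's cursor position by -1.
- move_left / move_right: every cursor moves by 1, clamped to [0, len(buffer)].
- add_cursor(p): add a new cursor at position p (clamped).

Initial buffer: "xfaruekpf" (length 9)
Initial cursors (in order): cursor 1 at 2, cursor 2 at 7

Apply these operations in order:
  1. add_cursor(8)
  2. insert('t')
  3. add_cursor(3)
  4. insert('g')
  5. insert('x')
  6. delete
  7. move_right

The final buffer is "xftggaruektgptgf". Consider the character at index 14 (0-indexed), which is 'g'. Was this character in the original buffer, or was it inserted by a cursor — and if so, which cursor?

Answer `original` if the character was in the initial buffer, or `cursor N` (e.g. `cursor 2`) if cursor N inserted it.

After op 1 (add_cursor(8)): buffer="xfaruekpf" (len 9), cursors c1@2 c2@7 c3@8, authorship .........
After op 2 (insert('t')): buffer="xftaruektptf" (len 12), cursors c1@3 c2@9 c3@11, authorship ..1.....2.3.
After op 3 (add_cursor(3)): buffer="xftaruektptf" (len 12), cursors c1@3 c4@3 c2@9 c3@11, authorship ..1.....2.3.
After op 4 (insert('g')): buffer="xftggaruektgptgf" (len 16), cursors c1@5 c4@5 c2@12 c3@15, authorship ..114.....22.33.
After op 5 (insert('x')): buffer="xftggxxaruektgxptgxf" (len 20), cursors c1@7 c4@7 c2@15 c3@19, authorship ..11414.....222.333.
After op 6 (delete): buffer="xftggaruektgptgf" (len 16), cursors c1@5 c4@5 c2@12 c3@15, authorship ..114.....22.33.
After op 7 (move_right): buffer="xftggaruektgptgf" (len 16), cursors c1@6 c4@6 c2@13 c3@16, authorship ..114.....22.33.
Authorship (.=original, N=cursor N): . . 1 1 4 . . . . . 2 2 . 3 3 .
Index 14: author = 3

Answer: cursor 3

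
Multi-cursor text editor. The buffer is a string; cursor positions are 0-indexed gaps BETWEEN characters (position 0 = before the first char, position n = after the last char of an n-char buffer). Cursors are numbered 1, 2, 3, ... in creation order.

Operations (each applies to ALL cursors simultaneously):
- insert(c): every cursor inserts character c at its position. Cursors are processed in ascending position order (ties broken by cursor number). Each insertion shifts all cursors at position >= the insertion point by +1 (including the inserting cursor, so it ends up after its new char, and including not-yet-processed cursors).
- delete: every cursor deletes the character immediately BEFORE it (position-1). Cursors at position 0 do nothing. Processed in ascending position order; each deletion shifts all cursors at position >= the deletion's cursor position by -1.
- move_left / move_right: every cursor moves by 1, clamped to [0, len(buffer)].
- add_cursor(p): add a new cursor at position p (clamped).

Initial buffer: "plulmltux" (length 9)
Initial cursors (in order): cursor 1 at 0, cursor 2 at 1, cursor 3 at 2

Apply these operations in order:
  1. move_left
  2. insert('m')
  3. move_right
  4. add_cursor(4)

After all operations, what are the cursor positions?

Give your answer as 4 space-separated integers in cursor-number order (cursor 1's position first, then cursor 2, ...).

After op 1 (move_left): buffer="plulmltux" (len 9), cursors c1@0 c2@0 c3@1, authorship .........
After op 2 (insert('m')): buffer="mmpmlulmltux" (len 12), cursors c1@2 c2@2 c3@4, authorship 12.3........
After op 3 (move_right): buffer="mmpmlulmltux" (len 12), cursors c1@3 c2@3 c3@5, authorship 12.3........
After op 4 (add_cursor(4)): buffer="mmpmlulmltux" (len 12), cursors c1@3 c2@3 c4@4 c3@5, authorship 12.3........

Answer: 3 3 5 4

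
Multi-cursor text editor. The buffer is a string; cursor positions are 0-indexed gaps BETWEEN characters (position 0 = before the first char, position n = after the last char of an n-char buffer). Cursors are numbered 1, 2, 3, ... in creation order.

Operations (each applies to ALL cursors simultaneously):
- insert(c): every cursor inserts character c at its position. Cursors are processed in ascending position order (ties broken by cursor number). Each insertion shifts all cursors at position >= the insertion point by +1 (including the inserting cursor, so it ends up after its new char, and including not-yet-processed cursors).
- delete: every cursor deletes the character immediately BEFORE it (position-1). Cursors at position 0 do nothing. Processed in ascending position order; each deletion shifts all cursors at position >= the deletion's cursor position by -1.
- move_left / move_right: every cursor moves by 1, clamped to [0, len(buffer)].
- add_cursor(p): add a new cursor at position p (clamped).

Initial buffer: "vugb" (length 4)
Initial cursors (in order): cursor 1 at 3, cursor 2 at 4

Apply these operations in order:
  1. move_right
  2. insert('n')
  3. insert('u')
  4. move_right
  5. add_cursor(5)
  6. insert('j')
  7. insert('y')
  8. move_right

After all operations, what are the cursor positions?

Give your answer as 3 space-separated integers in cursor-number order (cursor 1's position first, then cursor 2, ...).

Answer: 14 14 8

Derivation:
After op 1 (move_right): buffer="vugb" (len 4), cursors c1@4 c2@4, authorship ....
After op 2 (insert('n')): buffer="vugbnn" (len 6), cursors c1@6 c2@6, authorship ....12
After op 3 (insert('u')): buffer="vugbnnuu" (len 8), cursors c1@8 c2@8, authorship ....1212
After op 4 (move_right): buffer="vugbnnuu" (len 8), cursors c1@8 c2@8, authorship ....1212
After op 5 (add_cursor(5)): buffer="vugbnnuu" (len 8), cursors c3@5 c1@8 c2@8, authorship ....1212
After op 6 (insert('j')): buffer="vugbnjnuujj" (len 11), cursors c3@6 c1@11 c2@11, authorship ....1321212
After op 7 (insert('y')): buffer="vugbnjynuujjyy" (len 14), cursors c3@7 c1@14 c2@14, authorship ....1332121212
After op 8 (move_right): buffer="vugbnjynuujjyy" (len 14), cursors c3@8 c1@14 c2@14, authorship ....1332121212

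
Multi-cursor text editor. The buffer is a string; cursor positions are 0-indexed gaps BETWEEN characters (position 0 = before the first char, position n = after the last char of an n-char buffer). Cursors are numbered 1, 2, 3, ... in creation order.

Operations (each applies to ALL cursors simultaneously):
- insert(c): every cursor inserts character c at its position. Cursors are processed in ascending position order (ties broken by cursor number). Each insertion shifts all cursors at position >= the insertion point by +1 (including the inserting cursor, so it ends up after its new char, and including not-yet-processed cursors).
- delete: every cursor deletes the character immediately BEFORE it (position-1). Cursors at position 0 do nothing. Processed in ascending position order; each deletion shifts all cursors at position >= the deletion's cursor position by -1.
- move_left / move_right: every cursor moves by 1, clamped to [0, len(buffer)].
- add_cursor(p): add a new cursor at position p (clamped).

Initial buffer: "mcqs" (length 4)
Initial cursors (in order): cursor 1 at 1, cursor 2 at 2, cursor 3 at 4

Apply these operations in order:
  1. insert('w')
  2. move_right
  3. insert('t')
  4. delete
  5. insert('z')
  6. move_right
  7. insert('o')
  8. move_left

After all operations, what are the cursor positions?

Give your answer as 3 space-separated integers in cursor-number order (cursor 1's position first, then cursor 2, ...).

Answer: 5 9 12

Derivation:
After op 1 (insert('w')): buffer="mwcwqsw" (len 7), cursors c1@2 c2@4 c3@7, authorship .1.2..3
After op 2 (move_right): buffer="mwcwqsw" (len 7), cursors c1@3 c2@5 c3@7, authorship .1.2..3
After op 3 (insert('t')): buffer="mwctwqtswt" (len 10), cursors c1@4 c2@7 c3@10, authorship .1.12.2.33
After op 4 (delete): buffer="mwcwqsw" (len 7), cursors c1@3 c2@5 c3@7, authorship .1.2..3
After op 5 (insert('z')): buffer="mwczwqzswz" (len 10), cursors c1@4 c2@7 c3@10, authorship .1.12.2.33
After op 6 (move_right): buffer="mwczwqzswz" (len 10), cursors c1@5 c2@8 c3@10, authorship .1.12.2.33
After op 7 (insert('o')): buffer="mwczwoqzsowzo" (len 13), cursors c1@6 c2@10 c3@13, authorship .1.121.2.2333
After op 8 (move_left): buffer="mwczwoqzsowzo" (len 13), cursors c1@5 c2@9 c3@12, authorship .1.121.2.2333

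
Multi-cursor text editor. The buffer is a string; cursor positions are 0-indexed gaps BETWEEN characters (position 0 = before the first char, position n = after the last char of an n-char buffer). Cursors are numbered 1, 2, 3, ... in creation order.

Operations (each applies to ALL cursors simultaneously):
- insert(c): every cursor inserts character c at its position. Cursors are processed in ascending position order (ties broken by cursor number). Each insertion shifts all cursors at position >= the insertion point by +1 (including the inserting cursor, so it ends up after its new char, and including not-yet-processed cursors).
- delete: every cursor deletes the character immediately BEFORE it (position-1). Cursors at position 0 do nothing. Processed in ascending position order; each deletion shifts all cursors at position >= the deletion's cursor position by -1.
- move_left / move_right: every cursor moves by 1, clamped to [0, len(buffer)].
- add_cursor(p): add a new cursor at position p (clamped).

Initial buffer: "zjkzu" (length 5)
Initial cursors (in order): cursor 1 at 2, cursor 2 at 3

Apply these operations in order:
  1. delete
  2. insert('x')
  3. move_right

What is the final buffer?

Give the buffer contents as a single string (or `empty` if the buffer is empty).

After op 1 (delete): buffer="zzu" (len 3), cursors c1@1 c2@1, authorship ...
After op 2 (insert('x')): buffer="zxxzu" (len 5), cursors c1@3 c2@3, authorship .12..
After op 3 (move_right): buffer="zxxzu" (len 5), cursors c1@4 c2@4, authorship .12..

Answer: zxxzu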